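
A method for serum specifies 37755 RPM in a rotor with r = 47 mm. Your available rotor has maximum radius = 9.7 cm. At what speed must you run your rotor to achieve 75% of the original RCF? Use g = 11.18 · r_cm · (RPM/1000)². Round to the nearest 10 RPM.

≈ 22760 RPM

Original rotor: r = 47 mm = 4.7 cm
RCF_original = 11.18 × 4.7 × (37.755)² = 11.18 × 4.7 × 1,425.440025 ≈ 74,901.2 × g
Target RCF = 0.75 × 74,901.2 ≈ 56,175.9 × g
56,175.9 = 11.18 × 9.7 × (N/1000)²
(N/1000)² = 56,175.9 / 108.446 = 518.008
N = 1000 × √518.008 ≈ 22,759.8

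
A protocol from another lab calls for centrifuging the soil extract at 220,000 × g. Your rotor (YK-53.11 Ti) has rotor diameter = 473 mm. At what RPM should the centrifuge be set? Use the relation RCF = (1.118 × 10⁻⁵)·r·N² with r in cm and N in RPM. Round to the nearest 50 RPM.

r = 473 mm / 2 = 236.5 mm = 23.65 cm
220,000 = 1.118 × 10⁻⁵ × 23.65 × N²
N² = 220,000 / (26.4407 × 10⁻⁵) = 832,050,589
N ≈ √832,050,589 ≈ 28,845.3

N ≈ 28850 RPM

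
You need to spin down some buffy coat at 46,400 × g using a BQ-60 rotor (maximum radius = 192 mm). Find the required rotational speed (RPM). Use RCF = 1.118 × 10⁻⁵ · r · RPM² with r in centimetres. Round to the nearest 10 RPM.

r = 192 mm = 19.2 cm
RCF = 1.118 × 10⁻⁵ × r × N²
46,400 = 1.118 × 10⁻⁵ × 19.2 × N²
N² = 46,400 / (21.4656 × 10⁻⁵) = 216,159,809
N ≈ √216,159,809 ≈ 14,702.4

14700 RPM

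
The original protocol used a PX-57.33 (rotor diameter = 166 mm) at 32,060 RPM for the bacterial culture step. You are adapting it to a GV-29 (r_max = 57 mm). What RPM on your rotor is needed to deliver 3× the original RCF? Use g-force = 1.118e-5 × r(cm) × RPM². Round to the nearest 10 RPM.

67010 RPM

Original rotor: r = 166 mm / 2 = 83 mm = 8.3 cm
RCF = 1.118 × 10⁻⁵ × r × N²
RCF_original = 1.118 × 10⁻⁵ × 8.3 × (32060)² = 1.118 × 10⁻⁵ × 8.3 × 1,027,843,600 ≈ 95,377.7 × g
Target RCF = 3 × 95,377.7 ≈ 286,133.1 × g
Your rotor: r = 57 mm = 5.7 cm
286,133.1 = 1.118 × 10⁻⁵ × 5.7 × N²
N² = 286,133.1 / (6.3726 × 10⁻⁵) = 4,490,052,726
N ≈ √4,490,052,726 ≈ 67,007.9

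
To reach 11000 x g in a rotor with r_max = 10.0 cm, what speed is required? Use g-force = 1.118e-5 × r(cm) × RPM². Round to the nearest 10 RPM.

11,000 = 1.118 × 10⁻⁵ × 10 × N²
N² = 11,000 / (11.18 × 10⁻⁵) = 98,389,982
N ≈ √98,389,982 ≈ 9,919.2

9920 RPM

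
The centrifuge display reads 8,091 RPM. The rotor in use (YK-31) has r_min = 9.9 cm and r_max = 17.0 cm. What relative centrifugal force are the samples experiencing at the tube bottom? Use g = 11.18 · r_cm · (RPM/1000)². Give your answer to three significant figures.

Use r_max = 17.0 cm.
RCF = 11.18 × r × (N/1000)²
RCF = 11.18 × 17 × (8.091)² = 11.18 × 17 × 65.464281 ≈ 12,442.1 × g

12400 g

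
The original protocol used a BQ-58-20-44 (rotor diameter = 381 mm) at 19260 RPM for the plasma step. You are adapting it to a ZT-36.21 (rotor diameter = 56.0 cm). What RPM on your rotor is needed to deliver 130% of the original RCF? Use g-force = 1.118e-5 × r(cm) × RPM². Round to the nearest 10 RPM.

Original rotor: r = 381 mm / 2 = 190.5 mm = 19.05 cm
RCF = 1.118 × 10⁻⁵ × r × N²
RCF_original = 1.118 × 10⁻⁵ × 19.05 × (19260)² = 1.118 × 10⁻⁵ × 19.05 × 370,947,600 ≈ 79,004 × g
Target RCF = 1.3 × 79,004 ≈ 102,705.2 × g
Your rotor: r = 56.0 / 2 = 28 cm
102,705.2 = 1.118 × 10⁻⁵ × 28 × N²
N² = 102,705.2 / (31.304 × 10⁻⁵) = 328,089,701
N ≈ √328,089,701 ≈ 18,113.2

18110 RPM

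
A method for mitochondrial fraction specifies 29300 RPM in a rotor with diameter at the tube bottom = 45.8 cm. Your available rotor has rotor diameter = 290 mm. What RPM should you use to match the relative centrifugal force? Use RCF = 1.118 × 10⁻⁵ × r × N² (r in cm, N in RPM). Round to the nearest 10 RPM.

Original rotor: r = 45.8 / 2 = 22.9 cm
RCF_original = 1.118 × 10⁻⁵ × 22.9 × (29300)² = 1.118 × 10⁻⁵ × 22.9 × 858,490,000 ≈ 219,792.3 × g
Your rotor: r = 290 mm / 2 = 145 mm = 14.5 cm
219,792.3 = 1.118 × 10⁻⁵ × 14.5 × N²
N² = 219,792.3 / (16.211 × 10⁻⁵) = 1,355,821,973
N ≈ √1,355,821,973 ≈ 36,821.5

≈ 36820 RPM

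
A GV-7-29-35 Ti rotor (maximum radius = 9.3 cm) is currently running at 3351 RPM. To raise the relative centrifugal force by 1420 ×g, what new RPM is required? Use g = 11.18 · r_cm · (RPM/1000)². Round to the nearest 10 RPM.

N₂ ≈ 4990 RPM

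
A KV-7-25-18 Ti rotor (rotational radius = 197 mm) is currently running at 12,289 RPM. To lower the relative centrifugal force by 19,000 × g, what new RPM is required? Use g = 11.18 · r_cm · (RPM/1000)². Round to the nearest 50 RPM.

≈ 8050 RPM

r = 197 mm = 19.7 cm
Current RCF = 11.18 × 19.7 × (12.289)² = 11.18 × 19.7 × 151.019521 ≈ 33,261.4 × g
Target RCF = 33,261.4 − 19,000 = 14,261.4 × g
(N/1000)² = 14,261.4 / 220.246 = 64.75214
N = 1000 × √64.75214 ≈ 8,046.9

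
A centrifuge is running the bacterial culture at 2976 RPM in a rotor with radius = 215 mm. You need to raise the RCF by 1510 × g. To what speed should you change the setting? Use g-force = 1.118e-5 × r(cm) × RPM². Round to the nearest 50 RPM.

r = 215 mm = 21.5 cm
Current RCF = 1.118 × 10⁻⁵ × 21.5 × (2976)² = 1.118 × 10⁻⁵ × 21.5 × 8,856,576 ≈ 2,128.9 × g
Target RCF = 2,128.9 + 1,510 = 3,638.9 × g
N² = 3,638.9 / (24.037 × 10⁻⁵) = 15,138,744
N ≈ √15,138,744 ≈ 3,890.9

≈ 3900 RPM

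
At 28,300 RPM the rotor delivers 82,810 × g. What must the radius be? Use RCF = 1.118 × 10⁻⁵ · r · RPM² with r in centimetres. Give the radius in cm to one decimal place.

r ≈ 9.2 cm

82810 = 1.118 × 10⁻⁵ × r × (28300)²
r = 82810 / (1.118 × 10⁻⁵ × 800,890,000) = 82810 / 8953.95 ≈ 9.248 cm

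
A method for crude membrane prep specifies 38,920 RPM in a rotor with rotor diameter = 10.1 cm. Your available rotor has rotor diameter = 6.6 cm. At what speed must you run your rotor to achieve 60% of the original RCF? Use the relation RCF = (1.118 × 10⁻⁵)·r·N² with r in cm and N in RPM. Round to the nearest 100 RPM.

≈ 37300 RPM

Original rotor: r = 10.1 / 2 = 5.05 cm
RCF_original = 1.118 × 10⁻⁵ × 5.05 × (38920)² = 1.118 × 10⁻⁵ × 5.05 × 1,514,766,400 ≈ 85,522.2 × g
Target RCF = 0.6 × 85,522.2 ≈ 51,313.3 × g
Your rotor: r = 6.6 / 2 = 3.3 cm
51,313.3 = 1.118 × 10⁻⁵ × 3.3 × N²
N² = 51,313.3 / (3.6894 × 10⁻⁵) = 1,390,830,487
N ≈ √1,390,830,487 ≈ 37,293.8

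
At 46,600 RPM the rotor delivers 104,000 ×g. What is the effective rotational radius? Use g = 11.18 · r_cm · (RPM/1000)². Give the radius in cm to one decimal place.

4.3 cm

104000 = 11.18 × r × (46.6)²
r = 104000 / (11.18 × 2171.56) = 104000 / 24278.04 ≈ 4.284 cm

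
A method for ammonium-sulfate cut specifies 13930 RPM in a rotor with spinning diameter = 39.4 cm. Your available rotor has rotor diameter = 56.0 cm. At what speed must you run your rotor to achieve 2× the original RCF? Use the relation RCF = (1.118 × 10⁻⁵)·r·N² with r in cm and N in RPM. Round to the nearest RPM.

16524 RPM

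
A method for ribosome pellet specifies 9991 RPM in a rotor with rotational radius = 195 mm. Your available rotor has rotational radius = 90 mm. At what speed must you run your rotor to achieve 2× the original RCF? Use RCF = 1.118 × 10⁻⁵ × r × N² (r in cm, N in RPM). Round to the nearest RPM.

≈ 20798 RPM

Original rotor: r = 195 mm = 19.5 cm
RCF = 1.118 × 10⁻⁵ × r × N²
RCF_original = 1.118 × 10⁻⁵ × 19.5 × (9991)² = 1.118 × 10⁻⁵ × 19.5 × 99,820,081 ≈ 21,761.8 × g
Target RCF = 2 × 21,761.8 ≈ 43,523.6 × g
Your rotor: r = 90 mm = 9.0 cm
43,523.6 = 1.118 × 10⁻⁵ × 9 × N²
N² = 43,523.6 / (10.062 × 10⁻⁵) = 432,554,164
N ≈ √432,554,164 ≈ 20,797.9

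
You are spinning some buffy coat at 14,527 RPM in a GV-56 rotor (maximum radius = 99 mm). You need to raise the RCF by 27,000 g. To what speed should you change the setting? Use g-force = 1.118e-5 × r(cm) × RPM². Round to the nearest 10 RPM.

N₂ ≈ 21330 RPM

r = 99 mm = 9.9 cm
Current RCF = 1.118 × 10⁻⁵ × 9.9 × (14527)² = 1.118 × 10⁻⁵ × 9.9 × 211,033,729 ≈ 23,357.6 × g
Target RCF = 23,357.6 + 27,000 = 50,357.6 × g
N² = 50,357.6 / (11.0682 × 10⁻⁵) = 454,975,515
N ≈ √454,975,515 ≈ 21,330.2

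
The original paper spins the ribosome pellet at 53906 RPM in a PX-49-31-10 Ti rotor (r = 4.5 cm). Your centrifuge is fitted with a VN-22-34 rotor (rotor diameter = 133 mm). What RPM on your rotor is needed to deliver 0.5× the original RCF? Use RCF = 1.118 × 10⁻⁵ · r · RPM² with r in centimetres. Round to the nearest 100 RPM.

RCF_original = 1.118 × 10⁻⁵ × 4.5 × (53906)² = 1.118 × 10⁻⁵ × 4.5 × 2,905,856,836 ≈ 146,193.7 × g
Target RCF = 0.5 × 146,193.7 ≈ 73,096.9 × g
Your rotor: r = 133 mm / 2 = 66.5 mm = 6.65 cm
73,096.9 = 1.118 × 10⁻⁵ × 6.65 × N²
N² = 73,096.9 / (7.4347 × 10⁻⁵) = 983,185,603
N ≈ √983,185,603 ≈ 31,355.8

≈ 31400 RPM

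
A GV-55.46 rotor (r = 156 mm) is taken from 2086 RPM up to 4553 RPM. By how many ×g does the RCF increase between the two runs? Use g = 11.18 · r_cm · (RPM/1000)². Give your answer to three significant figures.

≈ 2860 ×g

r = 156 mm = 15.6 cm
RCF₁ = 11.18 × 15.6 × (2.086)² = 11.18 × 15.6 × 4.351396 ≈ 758.9 × g
RCF₂ = 11.18 × 15.6 × (4.553)² = 11.18 × 15.6 × 20.729809 ≈ 3,615.4 × g
Increase = 3,615.4 − 758.9 = 2,856.5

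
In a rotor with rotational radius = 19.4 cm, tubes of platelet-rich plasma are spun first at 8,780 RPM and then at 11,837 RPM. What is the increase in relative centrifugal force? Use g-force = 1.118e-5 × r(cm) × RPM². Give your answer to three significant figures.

13700 g

RCF₁ = 1.118 × 10⁻⁵ × 19.4 × (8780)² = 1.118 × 10⁻⁵ × 19.4 × 77,088,400 ≈ 16,719.9 × g
RCF₂ = 1.118 × 10⁻⁵ × 19.4 × (11837)² = 1.118 × 10⁻⁵ × 19.4 × 140,114,569 ≈ 30,389.7 × g
Increase = 30,389.7 − 16,719.9 = 13,669.8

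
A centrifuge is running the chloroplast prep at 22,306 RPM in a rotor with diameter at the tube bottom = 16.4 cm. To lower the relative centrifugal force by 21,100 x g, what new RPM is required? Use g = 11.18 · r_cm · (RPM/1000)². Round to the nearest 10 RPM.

r = 16.4 / 2 = 8.2 cm
Current RCF = 11.18 × 8.2 × (22.306)² = 11.18 × 8.2 × 497.557636 ≈ 45,614.1 × g
Target RCF = 45,614.1 − 21,100 = 24,514.1 × g
(N/1000)² = 24,514.1 / 91.676 = 267.3993
N = 1000 × √267.3993 ≈ 16,352.3

16350 RPM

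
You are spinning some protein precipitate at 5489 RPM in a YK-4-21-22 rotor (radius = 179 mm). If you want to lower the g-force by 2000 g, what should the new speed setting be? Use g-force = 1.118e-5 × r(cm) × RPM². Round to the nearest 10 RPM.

r = 179 mm = 17.9 cm
Current RCF = 1.118 × 10⁻⁵ × 17.9 × (5489)² = 1.118 × 10⁻⁵ × 17.9 × 30,129,121 ≈ 6,029.5 × g
Target RCF = 6,029.5 − 2,000 = 4,029.5 × g
N² = 4,029.5 / (20.0122 × 10⁻⁵) = 20,135,218
N ≈ √20,135,218 ≈ 4,487.2

≈ 4490 RPM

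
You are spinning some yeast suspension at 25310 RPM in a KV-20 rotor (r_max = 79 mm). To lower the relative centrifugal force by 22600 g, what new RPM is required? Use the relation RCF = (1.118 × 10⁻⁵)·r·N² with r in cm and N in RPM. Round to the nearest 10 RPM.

r = 79 mm = 7.9 cm
Current RCF = 1.118 × 10⁻⁵ × 7.9 × (25310)² = 1.118 × 10⁻⁵ × 7.9 × 640,596,100 ≈ 56,578.7 × g
Target RCF = 56,578.7 − 22,600 = 33,978.7 × g
N² = 33,978.7 / (8.8322 × 10⁻⁵) = 384,713,888
N ≈ √384,713,888 ≈ 19,614.1

19610 RPM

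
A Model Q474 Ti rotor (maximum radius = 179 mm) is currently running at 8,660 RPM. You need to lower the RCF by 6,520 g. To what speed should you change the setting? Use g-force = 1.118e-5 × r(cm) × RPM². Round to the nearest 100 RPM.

N₂ ≈ 6500 RPM

r = 179 mm = 17.9 cm
Current RCF = 1.118 × 10⁻⁵ × 17.9 × (8660)² = 1.118 × 10⁻⁵ × 17.9 × 74,995,600 ≈ 15,008.3 × g
Target RCF = 15,008.3 − 6,520 = 8,488.3 × g
N² = 8,488.3 / (20.0122 × 10⁻⁵) = 42,415,626
N ≈ √42,415,626 ≈ 6,512.7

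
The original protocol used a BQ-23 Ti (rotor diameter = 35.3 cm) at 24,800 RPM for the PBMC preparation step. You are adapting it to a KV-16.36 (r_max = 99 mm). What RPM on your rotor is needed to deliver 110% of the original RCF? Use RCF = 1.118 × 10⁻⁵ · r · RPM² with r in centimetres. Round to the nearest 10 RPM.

≈ 34730 RPM

Original rotor: r = 35.3 / 2 = 17.65 cm
RCF_original = 1.118 × 10⁻⁵ × 17.65 × (24800)² = 1.118 × 10⁻⁵ × 17.65 × 615,040,000 ≈ 121,364 × g
Target RCF = 1.1 × 121,364 ≈ 133,500.4 × g
Your rotor: r = 99 mm = 9.9 cm
133,500.4 = 1.118 × 10⁻⁵ × 9.9 × N²
N² = 133,500.4 / (11.0682 × 10⁻⁵) = 1,206,161,797
N ≈ √1,206,161,797 ≈ 34,729.8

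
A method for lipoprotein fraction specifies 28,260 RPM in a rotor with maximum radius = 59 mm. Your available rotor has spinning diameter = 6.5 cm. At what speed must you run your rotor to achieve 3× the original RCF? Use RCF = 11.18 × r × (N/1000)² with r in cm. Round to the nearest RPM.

≈ 65950 RPM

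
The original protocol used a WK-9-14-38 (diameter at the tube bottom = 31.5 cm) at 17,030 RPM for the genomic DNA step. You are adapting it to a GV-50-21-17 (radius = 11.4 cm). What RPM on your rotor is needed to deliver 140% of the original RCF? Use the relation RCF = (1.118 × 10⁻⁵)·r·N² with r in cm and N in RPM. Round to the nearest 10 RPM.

Original rotor: r = 31.5 / 2 = 15.75 cm
RCF_original = 1.118 × 10⁻⁵ × 15.75 × (17030)² = 1.118 × 10⁻⁵ × 15.75 × 290,020,900 ≈ 51,068.3 × g
Target RCF = 1.4 × 51,068.3 ≈ 71,495.6 × g
71,495.6 = 1.118 × 10⁻⁵ × 11.4 × N²
N² = 71,495.6 / (12.7452 × 10⁻⁵) = 560,960,989
N ≈ √560,960,989 ≈ 23,684.6

≈ 23680 RPM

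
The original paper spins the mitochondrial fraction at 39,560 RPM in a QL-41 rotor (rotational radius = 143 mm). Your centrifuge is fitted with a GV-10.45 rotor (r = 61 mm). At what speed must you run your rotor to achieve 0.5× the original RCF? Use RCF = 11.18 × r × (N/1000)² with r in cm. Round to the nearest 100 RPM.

Original rotor: r = 143 mm = 14.3 cm
RCF = 11.18 × r × (N/1000)²
RCF_original = 11.18 × 14.3 × (39.56)² = 11.18 × 14.3 × 1,564.9936 ≈ 250,201.8 × g
Target RCF = 0.5 × 250,201.8 ≈ 125,100.9 × g
Your rotor: r = 61 mm = 6.1 cm
125,100.9 = 11.18 × 6.1 × (N/1000)²
(N/1000)² = 125,100.9 / 68.198 = 1834.378
N = 1000 × √1834.378 ≈ 42,829.6

42800 RPM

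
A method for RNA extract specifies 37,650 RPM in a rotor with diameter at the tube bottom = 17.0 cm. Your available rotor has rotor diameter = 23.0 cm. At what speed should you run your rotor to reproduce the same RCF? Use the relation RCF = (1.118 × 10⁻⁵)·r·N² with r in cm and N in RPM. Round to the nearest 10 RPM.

≈ 32370 RPM

Original rotor: r = 17.0 / 2 = 8.5 cm
RCF_original = 1.118 × 10⁻⁵ × 8.5 × (37650)² = 1.118 × 10⁻⁵ × 8.5 × 1,417,522,500 ≈ 134,707.2 × g
Your rotor: r = 23.0 / 2 = 11.5 cm
134,707.2 = 1.118 × 10⁻⁵ × 11.5 × N²
N² = 134,707.2 / (12.857 × 10⁻⁵) = 1,047,734,308
N ≈ √1,047,734,308 ≈ 32,368.7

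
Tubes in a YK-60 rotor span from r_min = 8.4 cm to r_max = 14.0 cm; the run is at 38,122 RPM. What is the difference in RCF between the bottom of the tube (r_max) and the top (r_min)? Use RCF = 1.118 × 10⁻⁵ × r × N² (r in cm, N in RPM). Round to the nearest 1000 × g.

≈ 91000 × g

ΔRCF = 1.118 × 10⁻⁵ × (r_max − r_min) × N² = 1.118 × 10⁻⁵ × 5.6 × 1,453,286,884 ≈ 90,987.4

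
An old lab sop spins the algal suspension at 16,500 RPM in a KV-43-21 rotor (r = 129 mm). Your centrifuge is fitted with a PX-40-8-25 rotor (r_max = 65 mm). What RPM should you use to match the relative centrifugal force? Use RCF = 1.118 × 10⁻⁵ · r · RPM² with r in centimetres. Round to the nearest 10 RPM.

Original rotor: r = 129 mm = 12.9 cm
RCF_original = 1.118 × 10⁻⁵ × 12.9 × (16500)² = 1.118 × 10⁻⁵ × 12.9 × 272,250,000 ≈ 39,264.4 × g
Your rotor: r = 65 mm = 6.5 cm
39,264.4 = 1.118 × 10⁻⁵ × 6.5 × N²
N² = 39,264.4 / (7.267 × 10⁻⁵) = 540,310,995
N ≈ √540,310,995 ≈ 23,244.6

23240 RPM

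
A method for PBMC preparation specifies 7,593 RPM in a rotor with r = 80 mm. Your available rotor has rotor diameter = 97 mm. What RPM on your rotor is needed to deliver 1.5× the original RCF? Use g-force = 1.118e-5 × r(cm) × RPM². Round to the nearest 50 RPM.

Original rotor: r = 80 mm = 8.0 cm
RCF_original = 1.118 × 10⁻⁵ × 8 × (7593)² = 1.118 × 10⁻⁵ × 8 × 57,653,649 ≈ 5,156.5 × g
Target RCF = 1.5 × 5,156.5 ≈ 7,734.8 × g
Your rotor: r = 97 mm / 2 = 48.5 mm = 4.85 cm
7,734.8 = 1.118 × 10⁻⁵ × 4.85 × N²
N² = 7,734.8 / (5.4223 × 10⁻⁵) = 142,647,954
N ≈ √142,647,954 ≈ 11,943.5

11950 RPM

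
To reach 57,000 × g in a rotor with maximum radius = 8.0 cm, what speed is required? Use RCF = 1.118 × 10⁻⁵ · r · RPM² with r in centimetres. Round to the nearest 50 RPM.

25250 RPM

RCF = 1.118 × 10⁻⁵ × r × N²
57,000 = 1.118 × 10⁻⁵ × 8 × N²
N² = 57,000 / (8.944 × 10⁻⁵) = 637,298,748
N ≈ √637,298,748 ≈ 25,244.8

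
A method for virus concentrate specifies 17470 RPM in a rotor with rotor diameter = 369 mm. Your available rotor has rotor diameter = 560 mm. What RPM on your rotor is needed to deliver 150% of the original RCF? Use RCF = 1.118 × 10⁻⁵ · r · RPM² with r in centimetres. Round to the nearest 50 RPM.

17350 RPM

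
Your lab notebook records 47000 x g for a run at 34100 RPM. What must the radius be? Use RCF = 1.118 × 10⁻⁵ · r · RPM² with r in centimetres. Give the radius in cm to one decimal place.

≈ 3.6 cm

47000 = 1.118 × 10⁻⁵ × r × (34100)²
r = 47000 / (1.118 × 10⁻⁵ × 1,162,810,000) = 47000 / 13000.22 ≈ 3.615 cm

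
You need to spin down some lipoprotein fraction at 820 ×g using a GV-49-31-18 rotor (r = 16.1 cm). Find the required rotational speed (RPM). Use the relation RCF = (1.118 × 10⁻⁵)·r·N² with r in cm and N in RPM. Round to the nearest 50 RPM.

820 = 1.118 × 10⁻⁵ × 16.1 × N²
N² = 820 / (17.9998 × 10⁻⁵) = 4,555,606
N ≈ √4,555,606 ≈ 2,134.4

2150 RPM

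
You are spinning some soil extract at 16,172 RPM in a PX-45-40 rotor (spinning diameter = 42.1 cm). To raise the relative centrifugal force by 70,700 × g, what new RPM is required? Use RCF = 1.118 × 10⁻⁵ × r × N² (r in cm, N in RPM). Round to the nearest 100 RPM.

≈ 23700 RPM

r = 42.1 / 2 = 21.05 cm
Current RCF = 1.118 × 10⁻⁵ × 21.05 × (16172)² = 1.118 × 10⁻⁵ × 21.05 × 261,533,584 ≈ 61,549.1 × g
Target RCF = 61,549.1 + 70,700 = 132,249.1 × g
N² = 132,249.1 / (23.5339 × 10⁻⁵) = 561,951,483
N ≈ √561,951,483 ≈ 23,705.5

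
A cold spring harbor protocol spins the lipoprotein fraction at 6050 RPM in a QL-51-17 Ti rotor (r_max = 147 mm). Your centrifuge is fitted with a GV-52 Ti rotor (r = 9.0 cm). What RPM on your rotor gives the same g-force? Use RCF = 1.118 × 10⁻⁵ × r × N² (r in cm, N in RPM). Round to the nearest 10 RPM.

≈ 7730 RPM

Original rotor: r = 147 mm = 14.7 cm
RCF = 1.118 × 10⁻⁵ × r × N²
RCF_original = 1.118 × 10⁻⁵ × 14.7 × (6050)² = 1.118 × 10⁻⁵ × 14.7 × 36,602,500 ≈ 6,015.5 × g
6,015.5 = 1.118 × 10⁻⁵ × 9 × N²
N² = 6,015.5 / (10.062 × 10⁻⁵) = 59,784,337
N ≈ √59,784,337 ≈ 7,732.0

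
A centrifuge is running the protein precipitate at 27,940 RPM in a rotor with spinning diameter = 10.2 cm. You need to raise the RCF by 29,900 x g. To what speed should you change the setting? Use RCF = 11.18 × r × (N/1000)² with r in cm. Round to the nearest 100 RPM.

N₂ ≈ 36100 RPM

r = 10.2 / 2 = 5.1 cm
Current RCF = 11.18 × 5.1 × (27.94)² = 11.18 × 5.1 × 780.6436 ≈ 44,510.7 × g
Target RCF = 44,510.7 + 29,900 = 74,410.7 × g
(N/1000)² = 74,410.7 / 57.018 = 1305.039
N = 1000 × √1305.039 ≈ 36,125.3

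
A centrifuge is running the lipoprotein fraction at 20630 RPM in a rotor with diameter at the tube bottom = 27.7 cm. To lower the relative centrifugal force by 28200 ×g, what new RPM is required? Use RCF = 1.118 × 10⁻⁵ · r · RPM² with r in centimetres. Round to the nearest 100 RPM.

15600 RPM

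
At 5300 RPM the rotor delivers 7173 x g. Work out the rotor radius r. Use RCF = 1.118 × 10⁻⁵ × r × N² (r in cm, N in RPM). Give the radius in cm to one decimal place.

≈ 22.8 cm

RCF = 1.118 × 10⁻⁵ × r × N²
7173 = 1.118 × 10⁻⁵ × r × (5300)²
r = 7173 / (1.118 × 10⁻⁵ × 28,090,000) = 7173 / 314.0462 ≈ 22.841 cm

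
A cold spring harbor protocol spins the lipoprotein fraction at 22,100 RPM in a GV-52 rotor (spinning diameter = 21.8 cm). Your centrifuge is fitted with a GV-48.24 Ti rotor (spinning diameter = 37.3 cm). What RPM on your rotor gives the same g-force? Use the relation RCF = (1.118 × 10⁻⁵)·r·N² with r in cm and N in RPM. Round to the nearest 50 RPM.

16900 RPM

Original rotor: r = 21.8 / 2 = 10.9 cm
RCF = 1.118 × 10⁻⁵ × r × N²
RCF_original = 1.118 × 10⁻⁵ × 10.9 × (22100)² = 1.118 × 10⁻⁵ × 10.9 × 488,410,000 ≈ 59,518.6 × g
Your rotor: r = 37.3 / 2 = 18.65 cm
59,518.6 = 1.118 × 10⁻⁵ × 18.65 × N²
N² = 59,518.6 / (20.8507 × 10⁻⁵) = 285,451,328
N ≈ √285,451,328 ≈ 16,895.3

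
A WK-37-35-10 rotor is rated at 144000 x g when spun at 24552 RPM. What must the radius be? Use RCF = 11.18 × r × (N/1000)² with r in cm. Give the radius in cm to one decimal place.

≈ 21.4 cm

144000 = 11.18 × r × (24.552)²
r = 144000 / (11.18 × 602.800704) = 144000 / 6739.312 ≈ 21.367 cm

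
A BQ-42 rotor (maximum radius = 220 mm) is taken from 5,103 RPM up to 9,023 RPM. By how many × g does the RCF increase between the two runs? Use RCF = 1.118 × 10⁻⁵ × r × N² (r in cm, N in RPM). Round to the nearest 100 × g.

r = 220 mm = 22.0 cm
RCF₁ = 1.118 × 10⁻⁵ × 22 × (5103)² = 1.118 × 10⁻⁵ × 22 × 26,040,609 ≈ 6,404.9 × g
RCF₂ = 1.118 × 10⁻⁵ × 22 × (9023)² = 1.118 × 10⁻⁵ × 22 × 81,414,529 ≈ 20,024.7 × g
Increase = 20,024.7 − 6,404.9 = 13,619.8

13600 × g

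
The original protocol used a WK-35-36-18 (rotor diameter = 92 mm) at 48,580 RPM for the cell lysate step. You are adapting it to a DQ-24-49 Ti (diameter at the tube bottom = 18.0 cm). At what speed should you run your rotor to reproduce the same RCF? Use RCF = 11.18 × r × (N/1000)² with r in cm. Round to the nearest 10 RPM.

≈ 34730 RPM

Original rotor: r = 92 mm / 2 = 46 mm = 4.6 cm
RCF = 11.18 × r × (N/1000)²
RCF_original = 11.18 × 4.6 × (48.58)² = 11.18 × 4.6 × 2,360.0164 ≈ 121,370.9 × g
Your rotor: r = 18.0 / 2 = 9 cm
121,370.9 = 11.18 × 9 × (N/1000)²
(N/1000)² = 121,370.9 / 100.62 = 1206.23
N = 1000 × √1206.23 ≈ 34,730.8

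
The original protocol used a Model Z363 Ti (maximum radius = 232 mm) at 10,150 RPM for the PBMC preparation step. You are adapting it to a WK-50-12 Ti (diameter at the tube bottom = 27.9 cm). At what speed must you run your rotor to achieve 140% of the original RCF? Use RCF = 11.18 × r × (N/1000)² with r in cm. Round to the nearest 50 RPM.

Original rotor: r = 232 mm = 23.2 cm
RCF = 11.18 × r × (N/1000)²
RCF_original = 11.18 × 23.2 × (10.15)² = 11.18 × 23.2 × 103.0225 ≈ 26,721.6 × g
Target RCF = 1.4 × 26,721.6 ≈ 37,410.2 × g
Your rotor: r = 27.9 / 2 = 13.95 cm
37,410.2 = 11.18 × 13.95 × (N/1000)²
(N/1000)² = 37,410.2 / 155.961 = 239.8689
N = 1000 × √239.8689 ≈ 15,487.7

≈ 15500 RPM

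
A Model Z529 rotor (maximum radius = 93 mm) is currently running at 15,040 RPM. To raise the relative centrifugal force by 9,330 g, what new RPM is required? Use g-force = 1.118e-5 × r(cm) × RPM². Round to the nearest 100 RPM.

r = 93 mm = 9.3 cm
Current RCF = 1.118 × 10⁻⁵ × 9.3 × (15040)² = 1.118 × 10⁻⁵ × 9.3 × 226,201,600 ≈ 23,519.1 × g
Target RCF = 23,519.1 + 9,330 = 32,849.1 × g
N² = 32,849.1 / (10.3974 × 10⁻⁵) = 315,935,715
N ≈ √315,935,715 ≈ 17,774.6

≈ 17800 RPM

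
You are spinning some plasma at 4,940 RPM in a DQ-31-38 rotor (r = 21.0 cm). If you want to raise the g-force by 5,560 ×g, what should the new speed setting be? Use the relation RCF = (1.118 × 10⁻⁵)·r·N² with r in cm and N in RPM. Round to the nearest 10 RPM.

≈ 6930 RPM

Current RCF = 1.118 × 10⁻⁵ × 21 × (4940)² = 1.118 × 10⁻⁵ × 21 × 24,403,600 ≈ 5,729.5 × g
Target RCF = 5,729.5 + 5,560 = 11,289.5 × g
N² = 11,289.5 / (23.478 × 10⁻⁵) = 48,085,442
N ≈ √48,085,442 ≈ 6,934.4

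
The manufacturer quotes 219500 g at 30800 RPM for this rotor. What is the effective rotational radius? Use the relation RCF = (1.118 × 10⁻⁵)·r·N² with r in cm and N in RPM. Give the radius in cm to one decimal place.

219500 = 1.118 × 10⁻⁵ × r × (30800)²
r = 219500 / (1.118 × 10⁻⁵ × 948,640,000) = 219500 / 10605.8 ≈ 20.696 cm

≈ 20.7 cm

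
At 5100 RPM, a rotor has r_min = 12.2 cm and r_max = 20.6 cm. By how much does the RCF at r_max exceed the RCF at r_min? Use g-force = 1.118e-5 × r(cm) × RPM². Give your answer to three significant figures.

ΔRCF = 1.118 × 10⁻⁵ × (r_max − r_min) × N² = 1.118 × 10⁻⁵ × 8.4 × 26,010,000 ≈ 2,442.7

2440 g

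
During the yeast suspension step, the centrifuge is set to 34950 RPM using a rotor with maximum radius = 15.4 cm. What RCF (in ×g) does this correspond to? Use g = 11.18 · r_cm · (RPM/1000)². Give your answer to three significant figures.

≈ 210000 ×g

RCF = 11.18 × 15.4 × (34.95)² = 11.18 × 15.4 × 1,221.5025 ≈ 210,308.5 × g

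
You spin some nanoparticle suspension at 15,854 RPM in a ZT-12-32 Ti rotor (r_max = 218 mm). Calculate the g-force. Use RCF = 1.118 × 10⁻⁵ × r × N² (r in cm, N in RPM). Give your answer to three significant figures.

RCF ≈ 61300 g

r = 218 mm = 21.8 cm
RCF = 1.118 × 10⁻⁵ × 21.8 × (15854)² = 1.118 × 10⁻⁵ × 21.8 × 251,349,316 ≈ 61,259.9 × g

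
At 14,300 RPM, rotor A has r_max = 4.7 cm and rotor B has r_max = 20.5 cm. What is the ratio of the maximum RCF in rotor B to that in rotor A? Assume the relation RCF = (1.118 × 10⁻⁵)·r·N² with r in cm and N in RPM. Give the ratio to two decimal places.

4.36

At fixed N, RCF ∝ r, so RCF_B/RCF_A = r_B/r_A = 20.5 / 4.7 = 4.3617.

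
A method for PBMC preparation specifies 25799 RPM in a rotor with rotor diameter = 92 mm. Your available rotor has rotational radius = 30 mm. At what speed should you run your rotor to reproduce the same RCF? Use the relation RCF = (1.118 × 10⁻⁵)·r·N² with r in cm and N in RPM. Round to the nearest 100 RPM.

≈ 31900 RPM

Original rotor: r = 92 mm / 2 = 46 mm = 4.6 cm
RCF = 1.118 × 10⁻⁵ × r × N²
RCF_original = 1.118 × 10⁻⁵ × 4.6 × (25799)² = 1.118 × 10⁻⁵ × 4.6 × 665,588,401 ≈ 34,229.9 × g
Your rotor: r = 30 mm = 3.0 cm
34,229.9 = 1.118 × 10⁻⁵ × 3 × N²
N² = 34,229.9 / (3.354 × 10⁻⁵) = 1,020,569,469
N ≈ √1,020,569,469 ≈ 31,946.4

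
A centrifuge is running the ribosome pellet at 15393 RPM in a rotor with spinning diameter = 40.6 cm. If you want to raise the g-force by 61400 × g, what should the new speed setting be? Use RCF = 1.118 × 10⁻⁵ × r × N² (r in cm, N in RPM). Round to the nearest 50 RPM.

r = 40.6 / 2 = 20.3 cm
Current RCF = 1.118 × 10⁻⁵ × 20.3 × (15393)² = 1.118 × 10⁻⁵ × 20.3 × 236,944,449 ≈ 53,775.5 × g
Target RCF = 53,775.5 + 61,400 = 115,175.5 × g
N² = 115,175.5 / (22.6954 × 10⁻⁵) = 507,483,895
N ≈ √507,483,895 ≈ 22,527.4

≈ 22550 RPM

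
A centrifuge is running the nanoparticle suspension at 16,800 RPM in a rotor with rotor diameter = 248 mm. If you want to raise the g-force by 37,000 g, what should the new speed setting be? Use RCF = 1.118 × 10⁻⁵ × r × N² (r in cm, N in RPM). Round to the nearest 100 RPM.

≈ 23400 RPM

r = 248 mm / 2 = 124 mm = 12.4 cm
Current RCF = 1.118 × 10⁻⁵ × 12.4 × (16800)² = 1.118 × 10⁻⁵ × 12.4 × 282,240,000 ≈ 39,127.5 × g
Target RCF = 39,127.5 + 37,000 = 76,127.5 × g
N² = 76,127.5 / (13.8632 × 10⁻⁵) = 549,133,678
N ≈ √549,133,678 ≈ 23,433.6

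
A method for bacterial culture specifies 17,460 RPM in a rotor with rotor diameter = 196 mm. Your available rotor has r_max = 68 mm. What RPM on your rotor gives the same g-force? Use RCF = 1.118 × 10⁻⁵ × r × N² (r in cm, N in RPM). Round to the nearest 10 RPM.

≈ 20960 RPM

Original rotor: r = 196 mm / 2 = 98 mm = 9.8 cm
RCF_original = 1.118 × 10⁻⁵ × 9.8 × (17460)² = 1.118 × 10⁻⁵ × 9.8 × 304,851,600 ≈ 33,400.8 × g
Your rotor: r = 68 mm = 6.8 cm
33,400.8 = 1.118 × 10⁻⁵ × 6.8 × N²
N² = 33,400.8 / (7.6024 × 10⁻⁵) = 439,345,470
N ≈ √439,345,470 ≈ 20,960.6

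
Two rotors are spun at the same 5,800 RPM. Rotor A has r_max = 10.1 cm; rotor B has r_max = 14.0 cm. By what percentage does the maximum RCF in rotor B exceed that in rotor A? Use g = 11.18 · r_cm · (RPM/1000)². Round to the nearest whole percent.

39%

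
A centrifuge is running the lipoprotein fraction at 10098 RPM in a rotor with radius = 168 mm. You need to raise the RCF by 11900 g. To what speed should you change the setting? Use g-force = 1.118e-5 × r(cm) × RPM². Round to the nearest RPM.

N₂ ≈ 12858 RPM

r = 168 mm = 16.8 cm
Current RCF = 1.118 × 10⁻⁵ × 16.8 × (10098)² = 1.118 × 10⁻⁵ × 16.8 × 101,969,604 ≈ 19,152.3 × g
Target RCF = 19,152.3 + 11,900 = 31,052.3 × g
N² = 31,052.3 / (18.7824 × 10⁻⁵) = 165,326,582
N ≈ √165,326,582 ≈ 12,857.9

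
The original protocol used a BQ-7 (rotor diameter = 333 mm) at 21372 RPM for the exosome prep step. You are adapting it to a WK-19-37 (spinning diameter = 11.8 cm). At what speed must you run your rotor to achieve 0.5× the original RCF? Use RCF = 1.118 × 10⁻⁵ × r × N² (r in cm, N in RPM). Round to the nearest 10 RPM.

≈ 25390 RPM

Original rotor: r = 333 mm / 2 = 166.5 mm = 16.65 cm
RCF_original = 1.118 × 10⁻⁵ × 16.65 × (21372)² = 1.118 × 10⁻⁵ × 16.65 × 456,762,384 ≈ 85,024.9 × g
Target RCF = 0.5 × 85,024.9 ≈ 42,512.4 × g
Your rotor: r = 11.8 / 2 = 5.9 cm
42,512.4 = 1.118 × 10⁻⁵ × 5.9 × N²
N² = 42,512.4 / (6.5962 × 10⁻⁵) = 644,498,348
N ≈ √644,498,348 ≈ 25,387.0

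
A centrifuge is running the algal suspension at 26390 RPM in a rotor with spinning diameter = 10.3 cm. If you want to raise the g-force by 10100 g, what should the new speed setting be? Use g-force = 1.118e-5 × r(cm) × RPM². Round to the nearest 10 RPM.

N₂ ≈ 29530 RPM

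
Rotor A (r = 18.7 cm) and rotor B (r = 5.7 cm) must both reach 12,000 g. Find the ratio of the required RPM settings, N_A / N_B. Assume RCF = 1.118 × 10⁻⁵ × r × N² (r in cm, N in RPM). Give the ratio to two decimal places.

At fixed RCF, N ∝ 1/√r, so N_A/N_B = √(r_B/r_A) = √(5.7/18.7) = √0.304813 = 0.5521.

0.55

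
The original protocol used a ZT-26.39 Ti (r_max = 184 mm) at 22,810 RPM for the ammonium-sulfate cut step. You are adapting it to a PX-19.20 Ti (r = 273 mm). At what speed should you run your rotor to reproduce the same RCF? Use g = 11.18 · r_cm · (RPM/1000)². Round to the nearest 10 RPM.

18730 RPM

Original rotor: r = 184 mm = 18.4 cm
RCF_original = 11.18 × 18.4 × (22.81)² = 11.18 × 18.4 × 520.2961 ≈ 107,031.2 × g
Your rotor: r = 273 mm = 27.3 cm
107,031.2 = 11.18 × 27.3 × (N/1000)²
(N/1000)² = 107,031.2 / 305.214 = 350.6759
N = 1000 × √350.6759 ≈ 18,726.3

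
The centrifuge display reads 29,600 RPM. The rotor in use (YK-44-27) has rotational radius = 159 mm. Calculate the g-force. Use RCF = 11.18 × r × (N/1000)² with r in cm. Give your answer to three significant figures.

r = 159 mm = 15.9 cm
RCF = 11.18 × r × (N/1000)²
RCF = 11.18 × 15.9 × (29.6)² = 11.18 × 15.9 × 876.16 ≈ 155,748 × g

RCF ≈ 156000 g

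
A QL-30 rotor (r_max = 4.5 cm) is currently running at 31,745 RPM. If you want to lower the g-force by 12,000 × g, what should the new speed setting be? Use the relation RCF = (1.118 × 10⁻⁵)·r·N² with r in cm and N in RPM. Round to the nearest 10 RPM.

≈ 27730 RPM

Current RCF = 1.118 × 10⁻⁵ × 4.5 × (31745)² = 1.118 × 10⁻⁵ × 4.5 × 1,007,745,025 ≈ 50,699.7 × g
Target RCF = 50,699.7 − 12,000 = 38,699.7 × g
N² = 38,699.7 / (5.031 × 10⁻⁵) = 769,224,806
N ≈ √769,224,806 ≈ 27,734.9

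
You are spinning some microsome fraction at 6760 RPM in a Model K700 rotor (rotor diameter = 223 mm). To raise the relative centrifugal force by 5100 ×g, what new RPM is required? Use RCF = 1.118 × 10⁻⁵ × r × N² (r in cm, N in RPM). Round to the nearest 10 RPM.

r = 223 mm / 2 = 111.5 mm = 11.15 cm
Current RCF = 1.118 × 10⁻⁵ × 11.15 × (6760)² = 1.118 × 10⁻⁵ × 11.15 × 45,697,600 ≈ 5,696.5 × g
Target RCF = 5,696.5 + 5,100 = 10,796.5 × g
N² = 10,796.5 / (12.4657 × 10⁻⁵) = 86,609,657
N ≈ √86,609,657 ≈ 9,306.4

9310 RPM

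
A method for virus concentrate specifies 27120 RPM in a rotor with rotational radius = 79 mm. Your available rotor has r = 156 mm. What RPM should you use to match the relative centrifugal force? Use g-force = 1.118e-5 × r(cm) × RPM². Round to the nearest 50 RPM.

19300 RPM

Original rotor: r = 79 mm = 7.9 cm
RCF = 1.118 × 10⁻⁵ × r × N²
RCF_original = 1.118 × 10⁻⁵ × 7.9 × (27120)² = 1.118 × 10⁻⁵ × 7.9 × 735,494,400 ≈ 64,960.3 × g
Your rotor: r = 156 mm = 15.6 cm
64,960.3 = 1.118 × 10⁻⁵ × 15.6 × N²
N² = 64,960.3 / (17.4408 × 10⁻⁵) = 372,461,699
N ≈ √372,461,699 ≈ 19,299.3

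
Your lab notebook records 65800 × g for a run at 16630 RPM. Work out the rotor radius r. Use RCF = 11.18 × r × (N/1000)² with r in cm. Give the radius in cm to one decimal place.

RCF = 11.18 × r × (N/1000)²
65800 = 11.18 × r × (16.63)²
r = 65800 / (11.18 × 276.5569) = 65800 / 3091.906 ≈ 21.281 cm

≈ 21.3 cm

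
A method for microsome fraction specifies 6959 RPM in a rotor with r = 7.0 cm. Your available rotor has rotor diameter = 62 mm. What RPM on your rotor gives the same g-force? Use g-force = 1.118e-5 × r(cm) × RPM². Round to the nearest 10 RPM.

RCF_original = 1.118 × 10⁻⁵ × 7 × (6959)² = 1.118 × 10⁻⁵ × 7 × 48,427,681 ≈ 3,790 × g
Your rotor: r = 62 mm / 2 = 31 mm = 3.1 cm
3,790 = 1.118 × 10⁻⁵ × 3.1 × N²
N² = 3,790 / (3.4658 × 10⁻⁵) = 109,354,262
N ≈ √109,354,262 ≈ 10,457.3

≈ 10460 RPM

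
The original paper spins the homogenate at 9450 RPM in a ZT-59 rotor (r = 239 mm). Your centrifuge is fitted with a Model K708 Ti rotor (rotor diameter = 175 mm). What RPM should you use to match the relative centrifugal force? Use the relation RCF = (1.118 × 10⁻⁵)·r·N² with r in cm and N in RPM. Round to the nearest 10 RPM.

15620 RPM

Original rotor: r = 239 mm = 23.9 cm
RCF = 1.118 × 10⁻⁵ × r × N²
RCF_original = 1.118 × 10⁻⁵ × 23.9 × (9450)² = 1.118 × 10⁻⁵ × 23.9 × 89,302,500 ≈ 23,861.8 × g
Your rotor: r = 175 mm / 2 = 87.5 mm = 8.75 cm
23,861.8 = 1.118 × 10⁻⁵ × 8.75 × N²
N² = 23,861.8 / (9.7825 × 10⁻⁵) = 243,923,332
N ≈ √243,923,332 ≈ 15,618.0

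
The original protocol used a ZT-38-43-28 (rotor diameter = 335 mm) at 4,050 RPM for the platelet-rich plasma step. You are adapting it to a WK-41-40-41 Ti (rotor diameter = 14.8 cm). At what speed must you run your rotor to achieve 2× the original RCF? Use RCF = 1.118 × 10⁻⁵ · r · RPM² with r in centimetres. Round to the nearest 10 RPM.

Original rotor: r = 335 mm / 2 = 167.5 mm = 16.75 cm
RCF_original = 1.118 × 10⁻⁵ × 16.75 × (4050)² = 1.118 × 10⁻⁵ × 16.75 × 16,402,500 ≈ 3,071.6 × g
Target RCF = 2 × 3,071.6 ≈ 6,143.2 × g
Your rotor: r = 14.8 / 2 = 7.4 cm
6,143.2 = 1.118 × 10⁻⁵ × 7.4 × N²
N² = 6,143.2 / (8.2732 × 10⁻⁵) = 74,254,218
N ≈ √74,254,218 ≈ 8,617.1

8620 RPM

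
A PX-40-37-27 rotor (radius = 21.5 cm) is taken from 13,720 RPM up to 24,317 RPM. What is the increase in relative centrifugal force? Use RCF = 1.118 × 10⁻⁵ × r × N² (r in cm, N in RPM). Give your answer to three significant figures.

≈ 96900 g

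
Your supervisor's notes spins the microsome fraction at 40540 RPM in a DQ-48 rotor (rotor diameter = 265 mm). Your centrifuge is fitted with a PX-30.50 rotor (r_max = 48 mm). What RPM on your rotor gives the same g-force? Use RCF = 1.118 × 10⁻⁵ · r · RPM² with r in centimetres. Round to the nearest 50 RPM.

Original rotor: r = 265 mm / 2 = 132.5 mm = 13.25 cm
RCF = 1.118 × 10⁻⁵ × r × N²
RCF_original = 1.118 × 10⁻⁵ × 13.25 × (40540)² = 1.118 × 10⁻⁵ × 13.25 × 1,643,491,600 ≈ 243,458.6 × g
Your rotor: r = 48 mm = 4.8 cm
243,458.6 = 1.118 × 10⁻⁵ × 4.8 × N²
N² = 243,458.6 / (5.3664 × 10⁻⁵) = 4,536,721,079
N ≈ √4,536,721,079 ≈ 67,355.2

≈ 67350 RPM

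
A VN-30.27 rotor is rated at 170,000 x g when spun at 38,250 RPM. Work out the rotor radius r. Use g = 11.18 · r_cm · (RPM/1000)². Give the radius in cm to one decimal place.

10.4 cm

170000 = 11.18 × r × (38.25)²
r = 170000 / (11.18 × 1463.0625) = 170000 / 16357.04 ≈ 10.393 cm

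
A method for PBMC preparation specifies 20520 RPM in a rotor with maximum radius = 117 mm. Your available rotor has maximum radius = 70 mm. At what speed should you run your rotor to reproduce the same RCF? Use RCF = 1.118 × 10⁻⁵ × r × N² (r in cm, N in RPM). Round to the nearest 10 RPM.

26530 RPM

Original rotor: r = 117 mm = 11.7 cm
RCF_original = 1.118 × 10⁻⁵ × 11.7 × (20520)² = 1.118 × 10⁻⁵ × 11.7 × 421,070,400 ≈ 55,078.5 × g
Your rotor: r = 70 mm = 7.0 cm
55,078.5 = 1.118 × 10⁻⁵ × 7 × N²
N² = 55,078.5 / (7.826 × 10⁻⁵) = 703,788,653
N ≈ √703,788,653 ≈ 26,529.0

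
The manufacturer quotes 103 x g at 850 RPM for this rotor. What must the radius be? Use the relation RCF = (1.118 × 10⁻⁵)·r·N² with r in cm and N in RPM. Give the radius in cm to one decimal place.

RCF = 1.118 × 10⁻⁵ × r × N²
103 = 1.118 × 10⁻⁵ × r × (850)²
r = 103 / (1.118 × 10⁻⁵ × 722,500) = 103 / 8.07755 ≈ 12.751 cm

12.8 cm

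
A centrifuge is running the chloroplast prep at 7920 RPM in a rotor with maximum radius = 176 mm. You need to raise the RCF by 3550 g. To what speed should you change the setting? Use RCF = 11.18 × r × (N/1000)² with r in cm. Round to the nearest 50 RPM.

≈ 9000 RPM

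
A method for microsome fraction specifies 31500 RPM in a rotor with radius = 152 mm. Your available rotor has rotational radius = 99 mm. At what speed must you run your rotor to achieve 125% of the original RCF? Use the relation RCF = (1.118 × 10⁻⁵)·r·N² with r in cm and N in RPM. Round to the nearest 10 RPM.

Original rotor: r = 152 mm = 15.2 cm
RCF = 1.118 × 10⁻⁵ × r × N²
RCF_original = 1.118 × 10⁻⁵ × 15.2 × (31500)² = 1.118 × 10⁻⁵ × 15.2 × 992,250,000 ≈ 168,619 × g
Target RCF = 1.25 × 168,619 ≈ 210,773.8 × g
Your rotor: r = 99 mm = 9.9 cm
210,773.8 = 1.118 × 10⁻⁵ × 9.9 × N²
N² = 210,773.8 / (11.0682 × 10⁻⁵) = 1,904,318,679
N ≈ √1,904,318,679 ≈ 43,638.5

≈ 43640 RPM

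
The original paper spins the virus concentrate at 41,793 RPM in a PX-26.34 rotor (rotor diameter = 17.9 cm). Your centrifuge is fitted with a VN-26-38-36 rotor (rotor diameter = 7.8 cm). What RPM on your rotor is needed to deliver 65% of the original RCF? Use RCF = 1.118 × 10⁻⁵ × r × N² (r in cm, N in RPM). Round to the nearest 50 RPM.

Original rotor: r = 17.9 / 2 = 8.95 cm
RCF_original = 1.118 × 10⁻⁵ × 8.95 × (41793)² = 1.118 × 10⁻⁵ × 8.95 × 1,746,654,849 ≈ 174,772 × g
Target RCF = 0.65 × 174,772 ≈ 113,601.8 × g
Your rotor: r = 7.8 / 2 = 3.9 cm
113,601.8 = 1.118 × 10⁻⁵ × 3.9 × N²
N² = 113,601.8 / (4.3602 × 10⁻⁵) = 2,605,426,357
N ≈ √2,605,426,357 ≈ 51,043.4

≈ 51050 RPM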